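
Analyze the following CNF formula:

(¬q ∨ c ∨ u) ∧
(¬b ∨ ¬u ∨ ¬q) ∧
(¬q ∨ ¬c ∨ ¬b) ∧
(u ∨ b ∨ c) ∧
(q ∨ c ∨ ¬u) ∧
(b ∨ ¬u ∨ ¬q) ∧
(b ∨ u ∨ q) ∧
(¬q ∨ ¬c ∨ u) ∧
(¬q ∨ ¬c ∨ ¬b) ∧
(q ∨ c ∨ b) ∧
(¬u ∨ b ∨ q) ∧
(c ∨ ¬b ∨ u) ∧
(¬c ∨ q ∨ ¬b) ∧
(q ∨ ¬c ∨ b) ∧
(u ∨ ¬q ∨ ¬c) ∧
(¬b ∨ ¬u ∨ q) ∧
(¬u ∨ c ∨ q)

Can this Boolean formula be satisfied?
No

No, the formula is not satisfiable.

No assignment of truth values to the variables can make all 17 clauses true simultaneously.

The formula is UNSAT (unsatisfiable).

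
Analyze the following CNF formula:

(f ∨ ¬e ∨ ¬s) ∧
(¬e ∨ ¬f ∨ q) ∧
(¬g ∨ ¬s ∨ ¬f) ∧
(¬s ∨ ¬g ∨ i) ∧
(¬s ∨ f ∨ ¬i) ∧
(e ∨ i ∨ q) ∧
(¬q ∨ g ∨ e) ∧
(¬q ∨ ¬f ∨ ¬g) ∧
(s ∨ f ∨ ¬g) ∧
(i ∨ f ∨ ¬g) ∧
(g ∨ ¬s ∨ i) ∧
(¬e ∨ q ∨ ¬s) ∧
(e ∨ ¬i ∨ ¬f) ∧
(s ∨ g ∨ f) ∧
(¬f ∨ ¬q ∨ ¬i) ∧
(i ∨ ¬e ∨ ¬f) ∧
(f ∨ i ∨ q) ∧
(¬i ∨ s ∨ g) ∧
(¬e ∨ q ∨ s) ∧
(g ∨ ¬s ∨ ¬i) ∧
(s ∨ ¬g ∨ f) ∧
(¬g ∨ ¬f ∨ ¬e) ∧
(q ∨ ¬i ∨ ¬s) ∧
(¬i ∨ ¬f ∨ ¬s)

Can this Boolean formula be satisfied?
No

No, the formula is not satisfiable.

No assignment of truth values to the variables can make all 24 clauses true simultaneously.

The formula is UNSAT (unsatisfiable).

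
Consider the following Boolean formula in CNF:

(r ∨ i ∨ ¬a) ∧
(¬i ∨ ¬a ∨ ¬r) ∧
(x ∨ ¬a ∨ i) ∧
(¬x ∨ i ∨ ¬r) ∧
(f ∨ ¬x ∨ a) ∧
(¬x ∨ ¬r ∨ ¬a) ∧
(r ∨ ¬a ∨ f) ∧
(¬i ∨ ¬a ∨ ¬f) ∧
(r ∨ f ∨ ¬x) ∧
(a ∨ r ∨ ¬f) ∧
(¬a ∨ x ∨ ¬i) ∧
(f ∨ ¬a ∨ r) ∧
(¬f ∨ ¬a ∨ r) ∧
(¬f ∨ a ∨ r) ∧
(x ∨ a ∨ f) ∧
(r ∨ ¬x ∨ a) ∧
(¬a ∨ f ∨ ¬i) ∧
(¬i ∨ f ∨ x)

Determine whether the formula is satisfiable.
Yes

Yes, the formula is satisfiable.

One satisfying assignment is: a=False, x=False, r=True, f=True, i=False

Verification: With this assignment, all 18 clauses evaluate to true.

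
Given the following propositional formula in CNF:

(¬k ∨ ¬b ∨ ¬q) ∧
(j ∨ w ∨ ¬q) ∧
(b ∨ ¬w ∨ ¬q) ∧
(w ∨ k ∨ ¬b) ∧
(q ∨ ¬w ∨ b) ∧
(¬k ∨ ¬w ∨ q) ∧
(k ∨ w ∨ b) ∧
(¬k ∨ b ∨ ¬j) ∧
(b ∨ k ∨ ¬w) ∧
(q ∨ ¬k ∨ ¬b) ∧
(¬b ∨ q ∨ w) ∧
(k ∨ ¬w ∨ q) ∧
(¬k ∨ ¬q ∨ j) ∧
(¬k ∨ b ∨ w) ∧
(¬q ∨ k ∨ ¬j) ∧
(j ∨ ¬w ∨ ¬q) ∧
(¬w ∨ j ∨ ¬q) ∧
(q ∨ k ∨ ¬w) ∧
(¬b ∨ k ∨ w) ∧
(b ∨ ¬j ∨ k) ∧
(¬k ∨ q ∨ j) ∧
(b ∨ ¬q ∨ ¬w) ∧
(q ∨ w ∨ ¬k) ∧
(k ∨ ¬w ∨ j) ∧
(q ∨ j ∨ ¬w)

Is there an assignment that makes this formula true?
No

No, the formula is not satisfiable.

No assignment of truth values to the variables can make all 25 clauses true simultaneously.

The formula is UNSAT (unsatisfiable).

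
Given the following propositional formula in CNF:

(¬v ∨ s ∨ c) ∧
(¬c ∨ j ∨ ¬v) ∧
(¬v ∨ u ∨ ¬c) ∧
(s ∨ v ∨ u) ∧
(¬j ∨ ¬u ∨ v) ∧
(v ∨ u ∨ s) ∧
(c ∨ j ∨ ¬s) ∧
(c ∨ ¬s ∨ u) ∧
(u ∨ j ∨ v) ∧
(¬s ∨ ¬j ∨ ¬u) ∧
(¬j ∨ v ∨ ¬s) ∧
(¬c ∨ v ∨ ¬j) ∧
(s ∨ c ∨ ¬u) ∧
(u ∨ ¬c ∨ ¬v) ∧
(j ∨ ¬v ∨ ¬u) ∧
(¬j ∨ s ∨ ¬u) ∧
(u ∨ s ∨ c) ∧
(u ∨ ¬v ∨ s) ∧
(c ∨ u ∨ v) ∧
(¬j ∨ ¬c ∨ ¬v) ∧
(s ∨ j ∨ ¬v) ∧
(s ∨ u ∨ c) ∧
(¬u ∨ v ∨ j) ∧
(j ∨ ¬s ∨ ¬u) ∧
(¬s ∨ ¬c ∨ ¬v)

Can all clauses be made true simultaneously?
No

No, the formula is not satisfiable.

No assignment of truth values to the variables can make all 25 clauses true simultaneously.

The formula is UNSAT (unsatisfiable).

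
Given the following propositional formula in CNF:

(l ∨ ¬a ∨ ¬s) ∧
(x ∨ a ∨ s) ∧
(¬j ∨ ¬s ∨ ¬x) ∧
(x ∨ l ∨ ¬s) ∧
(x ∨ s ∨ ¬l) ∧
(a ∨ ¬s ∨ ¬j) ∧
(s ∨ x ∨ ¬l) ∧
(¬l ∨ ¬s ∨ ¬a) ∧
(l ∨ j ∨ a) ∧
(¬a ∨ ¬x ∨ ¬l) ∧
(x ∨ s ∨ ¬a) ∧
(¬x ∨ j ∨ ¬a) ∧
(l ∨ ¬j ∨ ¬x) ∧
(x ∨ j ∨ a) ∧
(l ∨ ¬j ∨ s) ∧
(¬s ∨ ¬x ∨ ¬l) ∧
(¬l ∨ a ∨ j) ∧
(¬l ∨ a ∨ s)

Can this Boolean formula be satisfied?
No

No, the formula is not satisfiable.

No assignment of truth values to the variables can make all 18 clauses true simultaneously.

The formula is UNSAT (unsatisfiable).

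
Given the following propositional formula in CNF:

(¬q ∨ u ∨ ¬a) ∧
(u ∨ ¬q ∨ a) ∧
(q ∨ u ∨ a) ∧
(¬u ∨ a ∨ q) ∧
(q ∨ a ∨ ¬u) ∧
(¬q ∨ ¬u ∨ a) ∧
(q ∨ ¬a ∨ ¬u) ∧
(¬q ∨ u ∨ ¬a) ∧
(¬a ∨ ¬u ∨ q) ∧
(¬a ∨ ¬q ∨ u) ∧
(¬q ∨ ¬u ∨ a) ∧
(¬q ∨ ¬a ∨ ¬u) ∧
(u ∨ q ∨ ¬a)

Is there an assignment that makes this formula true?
No

No, the formula is not satisfiable.

No assignment of truth values to the variables can make all 13 clauses true simultaneously.

The formula is UNSAT (unsatisfiable).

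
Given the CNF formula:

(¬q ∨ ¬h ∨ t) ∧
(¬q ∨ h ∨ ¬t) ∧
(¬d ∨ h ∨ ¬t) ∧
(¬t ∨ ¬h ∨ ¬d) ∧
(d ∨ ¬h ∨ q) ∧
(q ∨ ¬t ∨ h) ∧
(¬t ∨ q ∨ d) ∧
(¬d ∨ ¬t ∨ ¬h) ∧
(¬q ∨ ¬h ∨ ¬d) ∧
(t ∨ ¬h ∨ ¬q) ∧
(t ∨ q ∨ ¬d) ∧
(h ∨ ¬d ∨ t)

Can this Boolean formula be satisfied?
Yes

Yes, the formula is satisfiable.

One satisfying assignment is: d=False, h=False, q=False, t=False

Verification: With this assignment, all 12 clauses evaluate to true.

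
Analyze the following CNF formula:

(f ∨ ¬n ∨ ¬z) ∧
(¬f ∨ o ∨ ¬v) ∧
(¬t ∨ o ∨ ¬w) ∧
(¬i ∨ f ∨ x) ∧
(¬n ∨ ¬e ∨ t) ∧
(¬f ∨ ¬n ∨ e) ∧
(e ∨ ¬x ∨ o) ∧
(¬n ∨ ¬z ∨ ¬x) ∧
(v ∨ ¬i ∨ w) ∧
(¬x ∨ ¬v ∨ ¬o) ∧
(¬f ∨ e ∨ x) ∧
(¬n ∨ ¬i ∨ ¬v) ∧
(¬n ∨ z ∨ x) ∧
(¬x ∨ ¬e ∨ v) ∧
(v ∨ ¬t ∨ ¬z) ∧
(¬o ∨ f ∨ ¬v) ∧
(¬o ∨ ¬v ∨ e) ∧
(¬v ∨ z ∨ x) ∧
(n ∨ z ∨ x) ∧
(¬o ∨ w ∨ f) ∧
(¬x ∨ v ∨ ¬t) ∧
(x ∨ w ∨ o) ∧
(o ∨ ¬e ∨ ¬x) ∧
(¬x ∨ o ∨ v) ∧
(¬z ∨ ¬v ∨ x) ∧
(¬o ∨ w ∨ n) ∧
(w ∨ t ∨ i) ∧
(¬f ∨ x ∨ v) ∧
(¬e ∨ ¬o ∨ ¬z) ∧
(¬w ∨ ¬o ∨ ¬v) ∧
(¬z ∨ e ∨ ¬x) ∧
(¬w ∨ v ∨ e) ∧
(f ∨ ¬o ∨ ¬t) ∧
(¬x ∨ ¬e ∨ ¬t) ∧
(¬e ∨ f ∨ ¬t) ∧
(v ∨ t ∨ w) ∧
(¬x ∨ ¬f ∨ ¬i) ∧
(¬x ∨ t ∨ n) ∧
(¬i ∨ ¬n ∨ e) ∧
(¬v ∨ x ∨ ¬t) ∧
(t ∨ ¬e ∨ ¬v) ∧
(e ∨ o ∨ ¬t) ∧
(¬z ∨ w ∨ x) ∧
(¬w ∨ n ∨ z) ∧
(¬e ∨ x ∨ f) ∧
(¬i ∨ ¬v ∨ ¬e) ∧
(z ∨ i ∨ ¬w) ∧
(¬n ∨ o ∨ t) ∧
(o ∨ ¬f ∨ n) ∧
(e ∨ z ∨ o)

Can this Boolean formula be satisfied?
No

No, the formula is not satisfiable.

No assignment of truth values to the variables can make all 50 clauses true simultaneously.

The formula is UNSAT (unsatisfiable).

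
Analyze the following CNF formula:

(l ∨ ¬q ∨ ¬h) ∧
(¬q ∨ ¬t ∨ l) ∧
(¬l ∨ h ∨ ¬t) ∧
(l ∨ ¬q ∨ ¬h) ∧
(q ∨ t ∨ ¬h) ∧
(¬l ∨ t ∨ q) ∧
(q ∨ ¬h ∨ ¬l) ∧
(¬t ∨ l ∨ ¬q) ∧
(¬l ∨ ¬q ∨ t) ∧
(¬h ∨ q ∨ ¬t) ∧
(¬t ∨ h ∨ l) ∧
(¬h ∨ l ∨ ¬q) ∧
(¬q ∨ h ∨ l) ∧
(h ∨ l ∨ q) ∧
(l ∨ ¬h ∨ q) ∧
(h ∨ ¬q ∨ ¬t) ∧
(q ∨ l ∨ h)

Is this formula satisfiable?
Yes

Yes, the formula is satisfiable.

One satisfying assignment is: l=True, q=True, t=True, h=True

Verification: With this assignment, all 17 clauses evaluate to true.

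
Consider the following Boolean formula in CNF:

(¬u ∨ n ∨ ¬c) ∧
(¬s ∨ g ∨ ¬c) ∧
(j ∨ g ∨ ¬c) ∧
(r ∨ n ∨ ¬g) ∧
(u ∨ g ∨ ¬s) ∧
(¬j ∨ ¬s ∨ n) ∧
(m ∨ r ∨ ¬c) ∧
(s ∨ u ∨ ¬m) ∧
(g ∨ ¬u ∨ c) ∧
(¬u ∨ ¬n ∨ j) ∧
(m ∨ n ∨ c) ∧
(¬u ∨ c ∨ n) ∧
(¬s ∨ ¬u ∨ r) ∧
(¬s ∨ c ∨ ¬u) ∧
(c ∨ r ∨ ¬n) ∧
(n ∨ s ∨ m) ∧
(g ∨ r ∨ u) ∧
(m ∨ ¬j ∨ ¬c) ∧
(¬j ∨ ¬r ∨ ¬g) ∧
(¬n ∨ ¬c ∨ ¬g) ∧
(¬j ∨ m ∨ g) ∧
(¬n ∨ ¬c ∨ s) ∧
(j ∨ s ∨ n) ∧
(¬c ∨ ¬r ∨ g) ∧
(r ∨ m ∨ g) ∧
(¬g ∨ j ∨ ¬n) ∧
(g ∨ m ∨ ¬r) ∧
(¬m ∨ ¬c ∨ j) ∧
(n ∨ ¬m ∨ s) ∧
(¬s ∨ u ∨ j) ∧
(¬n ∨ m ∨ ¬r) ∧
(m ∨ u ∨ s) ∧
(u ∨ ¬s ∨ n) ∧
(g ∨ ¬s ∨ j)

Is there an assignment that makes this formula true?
No

No, the formula is not satisfiable.

No assignment of truth values to the variables can make all 34 clauses true simultaneously.

The formula is UNSAT (unsatisfiable).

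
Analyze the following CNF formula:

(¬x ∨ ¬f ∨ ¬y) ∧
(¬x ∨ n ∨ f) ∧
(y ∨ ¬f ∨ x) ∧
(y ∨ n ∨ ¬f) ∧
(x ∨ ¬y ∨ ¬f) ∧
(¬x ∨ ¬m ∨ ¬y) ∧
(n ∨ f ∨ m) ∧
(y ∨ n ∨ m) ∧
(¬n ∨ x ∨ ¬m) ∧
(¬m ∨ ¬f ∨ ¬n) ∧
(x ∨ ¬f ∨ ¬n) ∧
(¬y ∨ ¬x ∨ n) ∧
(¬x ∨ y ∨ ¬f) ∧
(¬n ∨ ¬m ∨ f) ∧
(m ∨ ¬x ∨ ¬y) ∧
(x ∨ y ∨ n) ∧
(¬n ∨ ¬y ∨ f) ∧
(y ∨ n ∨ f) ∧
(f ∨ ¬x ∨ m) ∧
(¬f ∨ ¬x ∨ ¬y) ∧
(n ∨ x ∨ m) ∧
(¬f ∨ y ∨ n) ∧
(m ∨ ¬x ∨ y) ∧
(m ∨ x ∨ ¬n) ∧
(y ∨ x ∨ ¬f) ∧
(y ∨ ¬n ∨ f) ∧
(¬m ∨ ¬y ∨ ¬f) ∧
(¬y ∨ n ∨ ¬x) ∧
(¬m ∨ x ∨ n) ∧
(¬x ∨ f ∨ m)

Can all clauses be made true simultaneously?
No

No, the formula is not satisfiable.

No assignment of truth values to the variables can make all 30 clauses true simultaneously.

The formula is UNSAT (unsatisfiable).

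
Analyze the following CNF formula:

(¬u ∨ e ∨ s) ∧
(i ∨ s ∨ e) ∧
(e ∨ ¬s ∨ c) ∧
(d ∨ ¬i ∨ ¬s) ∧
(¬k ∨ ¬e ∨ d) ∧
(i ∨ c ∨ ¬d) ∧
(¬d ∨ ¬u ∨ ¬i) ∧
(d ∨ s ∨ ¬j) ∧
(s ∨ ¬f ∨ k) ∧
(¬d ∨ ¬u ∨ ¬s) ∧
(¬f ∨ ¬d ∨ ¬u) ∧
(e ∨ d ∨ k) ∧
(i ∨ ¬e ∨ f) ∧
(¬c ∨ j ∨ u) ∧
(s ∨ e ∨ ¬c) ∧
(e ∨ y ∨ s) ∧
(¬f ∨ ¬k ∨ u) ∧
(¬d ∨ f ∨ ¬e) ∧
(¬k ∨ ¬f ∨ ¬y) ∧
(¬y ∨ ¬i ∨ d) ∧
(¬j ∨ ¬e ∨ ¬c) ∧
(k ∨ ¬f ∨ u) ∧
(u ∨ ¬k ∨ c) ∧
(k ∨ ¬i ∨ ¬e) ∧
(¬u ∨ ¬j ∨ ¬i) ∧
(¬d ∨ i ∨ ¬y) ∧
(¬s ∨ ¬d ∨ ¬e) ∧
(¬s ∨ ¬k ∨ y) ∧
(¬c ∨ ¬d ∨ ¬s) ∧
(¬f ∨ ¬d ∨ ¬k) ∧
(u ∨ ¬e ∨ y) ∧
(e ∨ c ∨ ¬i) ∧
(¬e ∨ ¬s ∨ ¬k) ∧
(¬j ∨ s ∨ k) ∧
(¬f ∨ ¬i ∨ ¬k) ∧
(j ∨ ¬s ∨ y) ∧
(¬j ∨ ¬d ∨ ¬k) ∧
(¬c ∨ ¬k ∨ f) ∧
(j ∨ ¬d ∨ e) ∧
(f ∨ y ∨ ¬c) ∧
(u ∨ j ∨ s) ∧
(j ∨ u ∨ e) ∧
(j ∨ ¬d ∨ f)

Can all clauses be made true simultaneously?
Yes

Yes, the formula is satisfiable.

One satisfying assignment is: c=True, u=True, d=False, j=False, y=True, s=True, k=False, f=True, i=False, e=True

Verification: With this assignment, all 43 clauses evaluate to true.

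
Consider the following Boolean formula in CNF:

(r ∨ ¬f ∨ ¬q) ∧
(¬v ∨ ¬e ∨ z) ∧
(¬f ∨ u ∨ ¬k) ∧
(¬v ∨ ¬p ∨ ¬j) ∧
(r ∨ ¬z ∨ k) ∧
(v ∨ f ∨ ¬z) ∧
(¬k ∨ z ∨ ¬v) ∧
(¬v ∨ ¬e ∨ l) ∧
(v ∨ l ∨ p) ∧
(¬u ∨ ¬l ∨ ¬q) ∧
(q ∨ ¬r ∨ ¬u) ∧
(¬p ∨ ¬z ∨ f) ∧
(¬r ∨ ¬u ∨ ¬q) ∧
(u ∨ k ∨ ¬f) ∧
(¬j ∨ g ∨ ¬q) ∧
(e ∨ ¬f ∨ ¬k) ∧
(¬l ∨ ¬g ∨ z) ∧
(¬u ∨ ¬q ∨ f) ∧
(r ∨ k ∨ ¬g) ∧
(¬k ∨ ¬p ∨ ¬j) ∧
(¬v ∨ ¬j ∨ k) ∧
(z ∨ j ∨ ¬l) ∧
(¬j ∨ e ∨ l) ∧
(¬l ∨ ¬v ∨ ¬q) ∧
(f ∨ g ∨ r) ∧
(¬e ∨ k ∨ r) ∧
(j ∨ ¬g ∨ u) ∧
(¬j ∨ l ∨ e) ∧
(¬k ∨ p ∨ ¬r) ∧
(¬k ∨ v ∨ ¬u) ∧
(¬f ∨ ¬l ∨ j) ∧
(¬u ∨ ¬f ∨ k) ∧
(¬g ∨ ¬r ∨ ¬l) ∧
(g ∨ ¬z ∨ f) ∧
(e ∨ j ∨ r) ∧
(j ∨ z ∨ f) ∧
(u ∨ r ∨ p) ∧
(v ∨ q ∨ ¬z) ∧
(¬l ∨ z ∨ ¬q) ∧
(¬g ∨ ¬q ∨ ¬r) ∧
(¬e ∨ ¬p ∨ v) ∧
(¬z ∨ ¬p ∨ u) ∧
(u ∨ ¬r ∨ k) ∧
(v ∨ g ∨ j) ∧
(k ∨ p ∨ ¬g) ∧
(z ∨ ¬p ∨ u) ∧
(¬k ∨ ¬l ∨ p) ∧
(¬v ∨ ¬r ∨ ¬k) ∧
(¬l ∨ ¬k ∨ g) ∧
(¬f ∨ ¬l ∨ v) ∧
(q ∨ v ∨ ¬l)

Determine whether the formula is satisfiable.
No

No, the formula is not satisfiable.

No assignment of truth values to the variables can make all 51 clauses true simultaneously.

The formula is UNSAT (unsatisfiable).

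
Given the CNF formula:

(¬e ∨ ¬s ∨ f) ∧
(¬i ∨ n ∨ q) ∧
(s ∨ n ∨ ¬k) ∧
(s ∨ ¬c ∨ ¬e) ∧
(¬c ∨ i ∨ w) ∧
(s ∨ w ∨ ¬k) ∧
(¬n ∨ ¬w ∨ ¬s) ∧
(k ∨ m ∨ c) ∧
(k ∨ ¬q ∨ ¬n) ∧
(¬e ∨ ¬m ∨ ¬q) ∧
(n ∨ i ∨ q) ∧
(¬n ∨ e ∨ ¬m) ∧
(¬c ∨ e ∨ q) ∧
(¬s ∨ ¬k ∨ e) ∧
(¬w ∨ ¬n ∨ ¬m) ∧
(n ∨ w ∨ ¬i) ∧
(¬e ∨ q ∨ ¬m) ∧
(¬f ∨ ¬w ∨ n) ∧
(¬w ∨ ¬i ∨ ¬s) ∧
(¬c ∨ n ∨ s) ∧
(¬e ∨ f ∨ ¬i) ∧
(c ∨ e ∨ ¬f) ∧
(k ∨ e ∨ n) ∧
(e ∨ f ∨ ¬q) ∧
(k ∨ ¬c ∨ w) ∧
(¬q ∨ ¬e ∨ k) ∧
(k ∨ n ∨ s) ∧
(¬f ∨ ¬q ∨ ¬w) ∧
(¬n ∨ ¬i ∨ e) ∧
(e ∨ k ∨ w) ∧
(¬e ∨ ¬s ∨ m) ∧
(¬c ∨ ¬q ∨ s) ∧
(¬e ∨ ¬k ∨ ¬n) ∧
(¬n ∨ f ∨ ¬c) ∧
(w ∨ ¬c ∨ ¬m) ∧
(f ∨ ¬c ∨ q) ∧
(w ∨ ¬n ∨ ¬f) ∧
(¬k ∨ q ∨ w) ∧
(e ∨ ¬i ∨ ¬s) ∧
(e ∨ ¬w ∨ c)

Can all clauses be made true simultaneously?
No

No, the formula is not satisfiable.

No assignment of truth values to the variables can make all 40 clauses true simultaneously.

The formula is UNSAT (unsatisfiable).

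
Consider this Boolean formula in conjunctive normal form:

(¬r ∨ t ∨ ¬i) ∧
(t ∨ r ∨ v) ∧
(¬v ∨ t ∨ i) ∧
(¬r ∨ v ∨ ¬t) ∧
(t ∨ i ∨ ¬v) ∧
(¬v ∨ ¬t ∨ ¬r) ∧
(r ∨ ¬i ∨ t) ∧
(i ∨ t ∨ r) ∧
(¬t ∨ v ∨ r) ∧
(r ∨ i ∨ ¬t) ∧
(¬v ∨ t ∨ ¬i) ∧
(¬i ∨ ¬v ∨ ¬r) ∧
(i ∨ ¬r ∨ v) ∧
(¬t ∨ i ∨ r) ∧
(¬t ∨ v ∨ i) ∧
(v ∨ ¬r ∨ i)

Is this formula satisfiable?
Yes

Yes, the formula is satisfiable.

One satisfying assignment is: v=True, r=False, t=True, i=True

Verification: With this assignment, all 16 clauses evaluate to true.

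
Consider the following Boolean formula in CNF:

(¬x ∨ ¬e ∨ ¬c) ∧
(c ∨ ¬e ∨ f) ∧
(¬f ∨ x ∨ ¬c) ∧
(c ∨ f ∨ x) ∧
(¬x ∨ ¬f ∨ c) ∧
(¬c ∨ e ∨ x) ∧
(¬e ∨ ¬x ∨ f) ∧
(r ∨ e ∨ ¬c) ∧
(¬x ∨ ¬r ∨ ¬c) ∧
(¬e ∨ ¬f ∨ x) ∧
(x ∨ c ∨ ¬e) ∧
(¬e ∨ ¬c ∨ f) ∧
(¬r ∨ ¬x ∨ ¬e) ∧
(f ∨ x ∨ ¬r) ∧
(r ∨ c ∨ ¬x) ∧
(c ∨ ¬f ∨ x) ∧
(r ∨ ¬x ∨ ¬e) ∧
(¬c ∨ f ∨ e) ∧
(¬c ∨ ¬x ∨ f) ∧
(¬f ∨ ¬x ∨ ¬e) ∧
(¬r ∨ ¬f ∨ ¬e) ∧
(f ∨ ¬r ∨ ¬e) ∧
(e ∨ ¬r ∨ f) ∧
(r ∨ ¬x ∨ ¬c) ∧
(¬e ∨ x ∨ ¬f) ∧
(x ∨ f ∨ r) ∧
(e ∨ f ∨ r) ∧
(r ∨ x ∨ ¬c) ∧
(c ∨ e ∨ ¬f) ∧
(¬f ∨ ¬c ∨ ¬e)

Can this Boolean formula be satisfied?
No

No, the formula is not satisfiable.

No assignment of truth values to the variables can make all 30 clauses true simultaneously.

The formula is UNSAT (unsatisfiable).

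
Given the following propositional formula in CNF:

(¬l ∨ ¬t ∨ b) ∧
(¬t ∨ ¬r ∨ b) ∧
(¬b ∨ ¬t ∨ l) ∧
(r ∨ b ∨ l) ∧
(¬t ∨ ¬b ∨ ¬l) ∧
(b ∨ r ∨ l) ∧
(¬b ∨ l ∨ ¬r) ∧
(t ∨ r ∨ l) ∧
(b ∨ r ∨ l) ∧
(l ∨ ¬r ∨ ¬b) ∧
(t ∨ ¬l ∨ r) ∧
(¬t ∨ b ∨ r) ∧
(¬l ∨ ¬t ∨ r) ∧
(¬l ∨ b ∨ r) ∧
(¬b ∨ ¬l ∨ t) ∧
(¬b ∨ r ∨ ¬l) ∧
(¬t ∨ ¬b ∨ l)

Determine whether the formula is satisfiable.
Yes

Yes, the formula is satisfiable.

One satisfying assignment is: r=True, l=True, b=False, t=False

Verification: With this assignment, all 17 clauses evaluate to true.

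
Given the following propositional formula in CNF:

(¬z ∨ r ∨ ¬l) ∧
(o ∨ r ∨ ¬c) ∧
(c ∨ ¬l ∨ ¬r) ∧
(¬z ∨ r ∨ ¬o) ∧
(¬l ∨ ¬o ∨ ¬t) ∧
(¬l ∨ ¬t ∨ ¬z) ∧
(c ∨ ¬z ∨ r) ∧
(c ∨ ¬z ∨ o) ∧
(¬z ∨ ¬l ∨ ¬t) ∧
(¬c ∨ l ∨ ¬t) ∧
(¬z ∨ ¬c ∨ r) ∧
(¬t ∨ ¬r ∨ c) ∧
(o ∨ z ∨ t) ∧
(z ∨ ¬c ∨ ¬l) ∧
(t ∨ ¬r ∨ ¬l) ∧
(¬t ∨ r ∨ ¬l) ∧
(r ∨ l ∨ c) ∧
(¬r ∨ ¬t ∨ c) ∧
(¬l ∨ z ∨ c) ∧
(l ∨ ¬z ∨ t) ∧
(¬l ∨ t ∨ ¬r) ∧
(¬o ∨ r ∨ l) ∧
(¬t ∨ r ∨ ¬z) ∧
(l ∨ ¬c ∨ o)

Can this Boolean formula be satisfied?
Yes

Yes, the formula is satisfiable.

One satisfying assignment is: r=True, z=False, t=False, c=False, o=True, l=False

Verification: With this assignment, all 24 clauses evaluate to true.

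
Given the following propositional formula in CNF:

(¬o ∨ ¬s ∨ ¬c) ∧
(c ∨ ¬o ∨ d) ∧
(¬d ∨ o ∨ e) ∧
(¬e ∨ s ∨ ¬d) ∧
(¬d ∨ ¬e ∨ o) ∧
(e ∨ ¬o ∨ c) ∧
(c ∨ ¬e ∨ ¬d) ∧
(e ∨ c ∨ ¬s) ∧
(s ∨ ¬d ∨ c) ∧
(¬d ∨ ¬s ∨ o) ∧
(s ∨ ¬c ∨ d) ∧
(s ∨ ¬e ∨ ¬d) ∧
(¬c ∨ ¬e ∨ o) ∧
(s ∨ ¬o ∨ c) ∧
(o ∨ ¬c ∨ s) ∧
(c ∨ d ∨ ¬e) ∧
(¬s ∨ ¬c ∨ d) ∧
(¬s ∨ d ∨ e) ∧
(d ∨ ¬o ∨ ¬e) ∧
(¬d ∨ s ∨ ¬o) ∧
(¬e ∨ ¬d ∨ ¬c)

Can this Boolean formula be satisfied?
Yes

Yes, the formula is satisfiable.

One satisfying assignment is: d=False, s=False, e=False, c=False, o=False

Verification: With this assignment, all 21 clauses evaluate to true.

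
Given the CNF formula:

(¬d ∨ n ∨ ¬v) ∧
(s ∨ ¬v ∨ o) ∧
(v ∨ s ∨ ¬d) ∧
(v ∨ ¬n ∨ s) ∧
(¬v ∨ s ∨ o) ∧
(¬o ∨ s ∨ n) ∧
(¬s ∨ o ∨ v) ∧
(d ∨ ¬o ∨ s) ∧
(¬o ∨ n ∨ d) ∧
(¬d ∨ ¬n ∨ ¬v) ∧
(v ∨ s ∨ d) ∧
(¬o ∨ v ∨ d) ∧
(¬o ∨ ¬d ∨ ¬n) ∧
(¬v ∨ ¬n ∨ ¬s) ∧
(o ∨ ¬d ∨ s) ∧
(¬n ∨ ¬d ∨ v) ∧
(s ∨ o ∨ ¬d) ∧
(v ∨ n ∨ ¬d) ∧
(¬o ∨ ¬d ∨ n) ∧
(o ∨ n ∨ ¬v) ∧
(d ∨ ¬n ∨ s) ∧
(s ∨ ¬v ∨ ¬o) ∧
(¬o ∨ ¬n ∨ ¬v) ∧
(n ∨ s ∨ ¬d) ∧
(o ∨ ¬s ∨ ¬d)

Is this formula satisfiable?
No

No, the formula is not satisfiable.

No assignment of truth values to the variables can make all 25 clauses true simultaneously.

The formula is UNSAT (unsatisfiable).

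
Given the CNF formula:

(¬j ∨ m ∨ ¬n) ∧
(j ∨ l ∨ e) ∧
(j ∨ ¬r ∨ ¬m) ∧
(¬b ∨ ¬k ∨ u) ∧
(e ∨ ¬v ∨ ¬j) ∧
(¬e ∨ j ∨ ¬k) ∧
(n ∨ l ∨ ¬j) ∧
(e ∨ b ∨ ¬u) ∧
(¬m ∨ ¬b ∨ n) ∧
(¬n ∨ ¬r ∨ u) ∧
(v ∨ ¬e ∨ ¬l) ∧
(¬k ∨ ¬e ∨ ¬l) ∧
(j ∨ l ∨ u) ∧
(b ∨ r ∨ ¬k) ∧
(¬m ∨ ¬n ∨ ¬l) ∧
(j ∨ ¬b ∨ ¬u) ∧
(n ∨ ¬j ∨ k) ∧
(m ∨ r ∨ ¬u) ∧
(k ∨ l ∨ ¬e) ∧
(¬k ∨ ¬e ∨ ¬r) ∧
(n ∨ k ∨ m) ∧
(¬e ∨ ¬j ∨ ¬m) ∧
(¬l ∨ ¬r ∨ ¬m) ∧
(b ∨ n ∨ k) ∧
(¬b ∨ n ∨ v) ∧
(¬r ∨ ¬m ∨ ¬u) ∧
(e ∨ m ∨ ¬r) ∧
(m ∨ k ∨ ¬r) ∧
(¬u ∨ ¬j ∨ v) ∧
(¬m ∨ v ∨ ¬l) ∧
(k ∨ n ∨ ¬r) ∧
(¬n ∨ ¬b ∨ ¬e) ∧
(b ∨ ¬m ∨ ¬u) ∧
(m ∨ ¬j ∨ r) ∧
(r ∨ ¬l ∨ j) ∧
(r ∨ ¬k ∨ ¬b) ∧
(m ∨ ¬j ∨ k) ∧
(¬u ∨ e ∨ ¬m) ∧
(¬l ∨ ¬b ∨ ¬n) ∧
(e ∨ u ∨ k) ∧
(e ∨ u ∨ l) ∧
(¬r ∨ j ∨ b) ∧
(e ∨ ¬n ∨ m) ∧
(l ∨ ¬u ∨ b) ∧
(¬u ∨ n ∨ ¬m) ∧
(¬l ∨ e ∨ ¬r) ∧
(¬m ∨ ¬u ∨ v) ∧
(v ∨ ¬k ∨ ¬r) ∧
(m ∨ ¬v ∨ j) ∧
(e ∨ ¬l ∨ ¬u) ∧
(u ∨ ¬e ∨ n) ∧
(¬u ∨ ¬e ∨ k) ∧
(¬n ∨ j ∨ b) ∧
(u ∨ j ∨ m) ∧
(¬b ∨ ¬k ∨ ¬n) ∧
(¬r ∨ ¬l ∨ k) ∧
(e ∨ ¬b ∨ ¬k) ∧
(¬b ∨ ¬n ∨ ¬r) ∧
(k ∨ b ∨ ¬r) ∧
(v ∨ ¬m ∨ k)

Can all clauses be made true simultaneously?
No

No, the formula is not satisfiable.

No assignment of truth values to the variables can make all 60 clauses true simultaneously.

The formula is UNSAT (unsatisfiable).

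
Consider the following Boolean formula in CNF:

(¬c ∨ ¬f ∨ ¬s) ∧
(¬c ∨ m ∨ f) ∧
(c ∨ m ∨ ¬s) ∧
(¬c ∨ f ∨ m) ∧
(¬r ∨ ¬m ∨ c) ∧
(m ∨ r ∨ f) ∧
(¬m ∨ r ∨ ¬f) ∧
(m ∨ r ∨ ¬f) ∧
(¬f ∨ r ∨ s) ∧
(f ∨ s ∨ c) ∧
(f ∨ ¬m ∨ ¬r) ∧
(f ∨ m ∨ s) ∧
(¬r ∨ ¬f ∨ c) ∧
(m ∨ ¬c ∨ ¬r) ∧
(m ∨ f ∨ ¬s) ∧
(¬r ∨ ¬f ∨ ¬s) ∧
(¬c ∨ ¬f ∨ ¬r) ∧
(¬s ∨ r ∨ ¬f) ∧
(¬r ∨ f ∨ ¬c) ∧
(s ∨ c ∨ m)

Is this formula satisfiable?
Yes

Yes, the formula is satisfiable.

One satisfying assignment is: m=True, s=False, c=True, f=False, r=False

Verification: With this assignment, all 20 clauses evaluate to true.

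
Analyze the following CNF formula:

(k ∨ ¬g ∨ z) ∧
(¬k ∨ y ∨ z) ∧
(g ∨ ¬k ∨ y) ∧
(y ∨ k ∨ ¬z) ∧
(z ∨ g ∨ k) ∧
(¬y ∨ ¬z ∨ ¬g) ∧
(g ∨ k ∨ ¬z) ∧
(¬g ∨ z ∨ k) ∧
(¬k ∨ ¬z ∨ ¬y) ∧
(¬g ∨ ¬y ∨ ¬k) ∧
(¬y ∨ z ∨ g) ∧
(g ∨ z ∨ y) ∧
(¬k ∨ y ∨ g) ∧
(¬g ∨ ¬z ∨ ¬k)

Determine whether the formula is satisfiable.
No

No, the formula is not satisfiable.

No assignment of truth values to the variables can make all 14 clauses true simultaneously.

The formula is UNSAT (unsatisfiable).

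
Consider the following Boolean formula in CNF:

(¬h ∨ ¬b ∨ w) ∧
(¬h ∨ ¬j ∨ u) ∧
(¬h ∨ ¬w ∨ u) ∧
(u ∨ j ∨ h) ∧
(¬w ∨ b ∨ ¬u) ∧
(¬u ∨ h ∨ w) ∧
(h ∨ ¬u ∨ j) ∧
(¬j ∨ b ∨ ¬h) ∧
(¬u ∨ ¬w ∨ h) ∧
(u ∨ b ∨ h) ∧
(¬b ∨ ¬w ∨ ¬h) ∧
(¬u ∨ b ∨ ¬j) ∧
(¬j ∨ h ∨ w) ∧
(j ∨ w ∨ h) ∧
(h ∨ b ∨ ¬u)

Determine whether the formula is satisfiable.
Yes

Yes, the formula is satisfiable.

One satisfying assignment is: u=False, h=True, w=False, b=False, j=False

Verification: With this assignment, all 15 clauses evaluate to true.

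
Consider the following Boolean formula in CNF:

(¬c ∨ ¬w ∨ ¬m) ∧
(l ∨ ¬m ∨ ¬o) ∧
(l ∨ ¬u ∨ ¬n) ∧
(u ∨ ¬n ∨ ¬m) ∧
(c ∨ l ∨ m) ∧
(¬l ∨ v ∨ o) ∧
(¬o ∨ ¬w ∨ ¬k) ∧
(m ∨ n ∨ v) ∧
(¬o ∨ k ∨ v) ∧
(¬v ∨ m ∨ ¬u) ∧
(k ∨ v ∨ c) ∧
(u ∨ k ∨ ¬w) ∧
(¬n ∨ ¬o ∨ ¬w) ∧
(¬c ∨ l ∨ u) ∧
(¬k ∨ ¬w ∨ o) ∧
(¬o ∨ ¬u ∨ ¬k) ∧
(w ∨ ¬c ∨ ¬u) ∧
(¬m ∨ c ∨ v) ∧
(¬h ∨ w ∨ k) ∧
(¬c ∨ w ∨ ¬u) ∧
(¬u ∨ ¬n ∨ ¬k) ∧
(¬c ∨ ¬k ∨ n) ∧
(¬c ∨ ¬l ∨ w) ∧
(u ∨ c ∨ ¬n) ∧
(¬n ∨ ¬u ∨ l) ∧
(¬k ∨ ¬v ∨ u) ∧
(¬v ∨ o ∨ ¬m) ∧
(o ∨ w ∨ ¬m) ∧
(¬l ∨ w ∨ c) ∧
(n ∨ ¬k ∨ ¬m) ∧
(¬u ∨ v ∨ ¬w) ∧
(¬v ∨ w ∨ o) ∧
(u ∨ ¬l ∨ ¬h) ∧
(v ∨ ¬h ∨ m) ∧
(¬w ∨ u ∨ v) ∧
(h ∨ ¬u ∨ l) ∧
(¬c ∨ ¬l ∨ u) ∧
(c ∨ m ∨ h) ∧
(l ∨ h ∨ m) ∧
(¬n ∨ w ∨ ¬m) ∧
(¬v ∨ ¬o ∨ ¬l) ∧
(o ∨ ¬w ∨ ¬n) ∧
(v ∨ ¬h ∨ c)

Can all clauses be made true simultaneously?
No

No, the formula is not satisfiable.

No assignment of truth values to the variables can make all 43 clauses true simultaneously.

The formula is UNSAT (unsatisfiable).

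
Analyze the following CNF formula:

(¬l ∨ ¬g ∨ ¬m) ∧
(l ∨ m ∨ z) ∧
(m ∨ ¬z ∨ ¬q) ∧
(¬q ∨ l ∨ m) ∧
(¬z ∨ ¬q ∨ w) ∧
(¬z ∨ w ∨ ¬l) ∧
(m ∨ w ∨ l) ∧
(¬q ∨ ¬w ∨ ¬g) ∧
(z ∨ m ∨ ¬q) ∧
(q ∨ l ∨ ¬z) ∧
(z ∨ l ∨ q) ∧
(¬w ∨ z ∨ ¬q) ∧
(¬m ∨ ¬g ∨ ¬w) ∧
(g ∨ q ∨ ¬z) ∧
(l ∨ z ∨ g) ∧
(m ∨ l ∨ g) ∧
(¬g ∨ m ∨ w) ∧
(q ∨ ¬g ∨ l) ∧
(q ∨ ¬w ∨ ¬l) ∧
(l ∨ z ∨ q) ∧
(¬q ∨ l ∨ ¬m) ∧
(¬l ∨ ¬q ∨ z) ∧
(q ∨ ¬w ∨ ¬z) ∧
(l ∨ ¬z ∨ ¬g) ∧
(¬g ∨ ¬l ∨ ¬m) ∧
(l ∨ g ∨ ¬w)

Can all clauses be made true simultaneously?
Yes

Yes, the formula is satisfiable.

One satisfying assignment is: g=False, m=False, w=False, q=False, z=False, l=True

Verification: With this assignment, all 26 clauses evaluate to true.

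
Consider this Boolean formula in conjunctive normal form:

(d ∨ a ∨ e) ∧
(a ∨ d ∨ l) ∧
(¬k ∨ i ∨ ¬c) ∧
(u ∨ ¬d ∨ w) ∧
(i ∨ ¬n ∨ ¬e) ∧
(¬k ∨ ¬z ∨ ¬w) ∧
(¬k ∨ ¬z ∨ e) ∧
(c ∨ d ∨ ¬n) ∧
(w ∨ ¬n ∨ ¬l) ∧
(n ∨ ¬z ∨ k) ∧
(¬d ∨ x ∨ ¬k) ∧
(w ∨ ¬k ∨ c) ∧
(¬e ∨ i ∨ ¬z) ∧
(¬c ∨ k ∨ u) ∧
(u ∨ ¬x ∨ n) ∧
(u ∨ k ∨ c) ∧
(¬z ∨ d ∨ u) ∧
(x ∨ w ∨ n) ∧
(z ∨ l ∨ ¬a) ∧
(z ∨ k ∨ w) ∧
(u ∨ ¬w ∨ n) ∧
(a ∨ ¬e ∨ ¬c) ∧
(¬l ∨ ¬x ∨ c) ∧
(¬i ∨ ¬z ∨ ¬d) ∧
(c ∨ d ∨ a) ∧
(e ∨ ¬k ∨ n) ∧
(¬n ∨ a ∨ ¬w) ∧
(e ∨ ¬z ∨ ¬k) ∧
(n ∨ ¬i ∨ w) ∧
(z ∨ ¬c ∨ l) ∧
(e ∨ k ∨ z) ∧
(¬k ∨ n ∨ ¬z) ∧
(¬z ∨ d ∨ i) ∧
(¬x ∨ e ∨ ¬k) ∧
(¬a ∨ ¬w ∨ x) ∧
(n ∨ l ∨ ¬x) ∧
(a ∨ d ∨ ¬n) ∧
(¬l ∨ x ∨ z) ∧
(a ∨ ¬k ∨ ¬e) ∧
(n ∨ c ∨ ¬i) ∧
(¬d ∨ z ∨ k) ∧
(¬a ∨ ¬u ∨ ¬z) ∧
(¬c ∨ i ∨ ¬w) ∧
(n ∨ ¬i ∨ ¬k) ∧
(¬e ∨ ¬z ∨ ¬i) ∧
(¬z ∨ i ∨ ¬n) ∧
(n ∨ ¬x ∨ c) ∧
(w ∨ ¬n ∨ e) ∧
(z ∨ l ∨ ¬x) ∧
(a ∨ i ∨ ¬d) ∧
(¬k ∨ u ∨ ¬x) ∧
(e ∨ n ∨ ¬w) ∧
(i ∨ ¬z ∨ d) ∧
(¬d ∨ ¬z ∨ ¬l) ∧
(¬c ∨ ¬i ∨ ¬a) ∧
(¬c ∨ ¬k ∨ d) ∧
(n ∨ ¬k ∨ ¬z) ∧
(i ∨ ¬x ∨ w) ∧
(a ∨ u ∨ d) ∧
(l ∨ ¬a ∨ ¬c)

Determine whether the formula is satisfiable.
No

No, the formula is not satisfiable.

No assignment of truth values to the variables can make all 60 clauses true simultaneously.

The formula is UNSAT (unsatisfiable).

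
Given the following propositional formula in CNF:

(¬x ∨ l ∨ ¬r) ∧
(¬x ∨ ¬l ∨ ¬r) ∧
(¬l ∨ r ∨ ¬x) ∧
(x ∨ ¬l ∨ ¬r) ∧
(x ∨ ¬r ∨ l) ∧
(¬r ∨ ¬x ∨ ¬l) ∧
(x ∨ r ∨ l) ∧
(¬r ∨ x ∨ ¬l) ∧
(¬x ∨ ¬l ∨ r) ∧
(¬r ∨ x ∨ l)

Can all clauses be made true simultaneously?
Yes

Yes, the formula is satisfiable.

One satisfying assignment is: r=False, x=False, l=True

Verification: With this assignment, all 10 clauses evaluate to true.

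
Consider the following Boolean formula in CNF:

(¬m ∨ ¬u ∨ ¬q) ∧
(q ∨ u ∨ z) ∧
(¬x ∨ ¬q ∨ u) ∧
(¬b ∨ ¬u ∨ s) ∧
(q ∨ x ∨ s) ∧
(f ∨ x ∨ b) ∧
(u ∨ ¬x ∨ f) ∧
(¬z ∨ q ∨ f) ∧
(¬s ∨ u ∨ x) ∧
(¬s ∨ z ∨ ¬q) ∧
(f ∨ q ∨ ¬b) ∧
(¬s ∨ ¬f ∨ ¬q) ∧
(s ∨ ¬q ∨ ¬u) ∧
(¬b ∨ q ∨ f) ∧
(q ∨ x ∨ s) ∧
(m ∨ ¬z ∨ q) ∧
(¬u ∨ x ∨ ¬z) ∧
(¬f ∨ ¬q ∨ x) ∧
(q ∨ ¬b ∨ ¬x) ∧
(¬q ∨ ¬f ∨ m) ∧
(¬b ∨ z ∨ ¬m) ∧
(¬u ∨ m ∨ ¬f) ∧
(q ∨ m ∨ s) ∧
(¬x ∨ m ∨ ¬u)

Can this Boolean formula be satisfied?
Yes

Yes, the formula is satisfiable.

One satisfying assignment is: u=True, x=True, m=True, b=False, z=False, q=False, s=False, f=False

Verification: With this assignment, all 24 clauses evaluate to true.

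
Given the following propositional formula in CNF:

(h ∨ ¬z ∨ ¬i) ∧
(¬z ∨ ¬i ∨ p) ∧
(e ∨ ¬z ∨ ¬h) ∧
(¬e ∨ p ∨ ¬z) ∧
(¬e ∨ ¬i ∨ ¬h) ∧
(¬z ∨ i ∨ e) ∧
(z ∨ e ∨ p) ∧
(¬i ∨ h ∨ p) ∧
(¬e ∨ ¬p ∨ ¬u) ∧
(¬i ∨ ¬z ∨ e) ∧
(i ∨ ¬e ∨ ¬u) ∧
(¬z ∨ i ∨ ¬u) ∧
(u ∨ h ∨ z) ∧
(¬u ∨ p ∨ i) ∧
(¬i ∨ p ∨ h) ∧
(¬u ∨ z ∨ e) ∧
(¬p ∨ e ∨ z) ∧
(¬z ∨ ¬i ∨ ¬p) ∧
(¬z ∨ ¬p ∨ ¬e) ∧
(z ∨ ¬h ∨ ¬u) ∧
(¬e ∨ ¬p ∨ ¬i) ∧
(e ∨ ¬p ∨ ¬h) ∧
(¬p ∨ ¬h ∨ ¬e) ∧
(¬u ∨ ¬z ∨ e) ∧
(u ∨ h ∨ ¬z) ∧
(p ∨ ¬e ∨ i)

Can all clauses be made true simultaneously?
No

No, the formula is not satisfiable.

No assignment of truth values to the variables can make all 26 clauses true simultaneously.

The formula is UNSAT (unsatisfiable).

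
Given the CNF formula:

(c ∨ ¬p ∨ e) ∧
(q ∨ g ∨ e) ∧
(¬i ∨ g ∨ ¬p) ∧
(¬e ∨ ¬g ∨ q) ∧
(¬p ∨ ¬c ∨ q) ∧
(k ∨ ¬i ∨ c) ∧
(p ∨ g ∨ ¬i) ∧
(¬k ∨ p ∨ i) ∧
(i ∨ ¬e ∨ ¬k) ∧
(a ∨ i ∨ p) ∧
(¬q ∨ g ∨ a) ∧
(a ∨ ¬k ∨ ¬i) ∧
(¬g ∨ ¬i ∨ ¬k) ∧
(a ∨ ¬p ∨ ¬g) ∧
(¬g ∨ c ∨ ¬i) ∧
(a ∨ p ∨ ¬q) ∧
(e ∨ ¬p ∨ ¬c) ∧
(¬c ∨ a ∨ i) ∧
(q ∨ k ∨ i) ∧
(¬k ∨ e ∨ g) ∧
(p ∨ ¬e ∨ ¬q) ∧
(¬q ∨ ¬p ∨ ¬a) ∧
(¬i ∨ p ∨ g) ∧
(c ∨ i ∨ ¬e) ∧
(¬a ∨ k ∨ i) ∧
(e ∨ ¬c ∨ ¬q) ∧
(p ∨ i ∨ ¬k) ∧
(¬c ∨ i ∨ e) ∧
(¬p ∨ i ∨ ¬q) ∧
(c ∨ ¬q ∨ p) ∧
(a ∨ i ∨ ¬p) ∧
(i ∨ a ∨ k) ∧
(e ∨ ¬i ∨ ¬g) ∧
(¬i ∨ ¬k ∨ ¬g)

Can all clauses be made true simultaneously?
No

No, the formula is not satisfiable.

No assignment of truth values to the variables can make all 34 clauses true simultaneously.

The formula is UNSAT (unsatisfiable).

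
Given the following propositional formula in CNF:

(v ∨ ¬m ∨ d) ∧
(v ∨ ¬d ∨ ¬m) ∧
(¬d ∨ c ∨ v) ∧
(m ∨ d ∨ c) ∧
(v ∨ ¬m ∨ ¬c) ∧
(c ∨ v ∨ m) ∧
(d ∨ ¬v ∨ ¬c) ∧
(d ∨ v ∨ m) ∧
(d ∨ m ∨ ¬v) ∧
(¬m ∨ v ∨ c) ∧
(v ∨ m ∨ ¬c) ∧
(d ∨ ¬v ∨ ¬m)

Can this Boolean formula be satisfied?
Yes

Yes, the formula is satisfiable.

One satisfying assignment is: m=False, v=True, c=False, d=True

Verification: With this assignment, all 12 clauses evaluate to true.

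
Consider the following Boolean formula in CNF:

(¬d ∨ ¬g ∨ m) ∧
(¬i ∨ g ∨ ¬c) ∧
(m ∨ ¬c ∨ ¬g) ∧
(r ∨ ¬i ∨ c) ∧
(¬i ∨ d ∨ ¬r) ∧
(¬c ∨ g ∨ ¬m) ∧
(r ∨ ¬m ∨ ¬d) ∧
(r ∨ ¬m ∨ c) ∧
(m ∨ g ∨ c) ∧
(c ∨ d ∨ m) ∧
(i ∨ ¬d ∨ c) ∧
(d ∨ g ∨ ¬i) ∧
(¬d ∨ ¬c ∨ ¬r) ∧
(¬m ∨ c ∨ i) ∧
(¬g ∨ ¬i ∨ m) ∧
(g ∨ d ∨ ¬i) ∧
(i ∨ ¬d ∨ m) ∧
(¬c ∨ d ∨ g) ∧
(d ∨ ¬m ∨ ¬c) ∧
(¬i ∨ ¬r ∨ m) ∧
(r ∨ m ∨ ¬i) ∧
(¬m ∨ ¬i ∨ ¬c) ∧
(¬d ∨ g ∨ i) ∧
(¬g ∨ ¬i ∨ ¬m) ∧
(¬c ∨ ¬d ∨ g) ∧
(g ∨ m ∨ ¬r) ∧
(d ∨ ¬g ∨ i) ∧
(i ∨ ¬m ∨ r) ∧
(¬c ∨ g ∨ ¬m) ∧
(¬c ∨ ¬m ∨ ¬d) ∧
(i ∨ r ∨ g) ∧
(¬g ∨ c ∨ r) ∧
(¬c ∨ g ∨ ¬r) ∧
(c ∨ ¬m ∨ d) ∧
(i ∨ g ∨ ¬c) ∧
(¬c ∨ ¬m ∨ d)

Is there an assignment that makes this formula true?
Yes

Yes, the formula is satisfiable.

One satisfying assignment is: m=True, g=False, r=True, d=True, i=True, c=False

Verification: With this assignment, all 36 clauses evaluate to true.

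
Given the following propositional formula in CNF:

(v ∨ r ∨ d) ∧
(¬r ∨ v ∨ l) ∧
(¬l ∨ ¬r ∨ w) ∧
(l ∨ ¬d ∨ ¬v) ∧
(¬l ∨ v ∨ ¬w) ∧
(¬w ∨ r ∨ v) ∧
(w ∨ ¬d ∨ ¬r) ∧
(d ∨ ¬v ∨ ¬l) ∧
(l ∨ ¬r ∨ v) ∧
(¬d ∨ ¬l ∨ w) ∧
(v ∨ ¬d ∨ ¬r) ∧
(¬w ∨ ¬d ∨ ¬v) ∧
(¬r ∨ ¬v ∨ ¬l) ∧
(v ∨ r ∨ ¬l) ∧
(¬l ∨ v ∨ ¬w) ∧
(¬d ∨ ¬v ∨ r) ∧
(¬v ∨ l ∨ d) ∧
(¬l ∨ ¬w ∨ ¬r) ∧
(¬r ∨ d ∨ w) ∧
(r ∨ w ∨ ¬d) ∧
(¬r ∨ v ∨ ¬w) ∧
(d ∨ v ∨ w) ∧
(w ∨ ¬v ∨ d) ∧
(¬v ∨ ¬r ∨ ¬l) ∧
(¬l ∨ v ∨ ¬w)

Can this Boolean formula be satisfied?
No

No, the formula is not satisfiable.

No assignment of truth values to the variables can make all 25 clauses true simultaneously.

The formula is UNSAT (unsatisfiable).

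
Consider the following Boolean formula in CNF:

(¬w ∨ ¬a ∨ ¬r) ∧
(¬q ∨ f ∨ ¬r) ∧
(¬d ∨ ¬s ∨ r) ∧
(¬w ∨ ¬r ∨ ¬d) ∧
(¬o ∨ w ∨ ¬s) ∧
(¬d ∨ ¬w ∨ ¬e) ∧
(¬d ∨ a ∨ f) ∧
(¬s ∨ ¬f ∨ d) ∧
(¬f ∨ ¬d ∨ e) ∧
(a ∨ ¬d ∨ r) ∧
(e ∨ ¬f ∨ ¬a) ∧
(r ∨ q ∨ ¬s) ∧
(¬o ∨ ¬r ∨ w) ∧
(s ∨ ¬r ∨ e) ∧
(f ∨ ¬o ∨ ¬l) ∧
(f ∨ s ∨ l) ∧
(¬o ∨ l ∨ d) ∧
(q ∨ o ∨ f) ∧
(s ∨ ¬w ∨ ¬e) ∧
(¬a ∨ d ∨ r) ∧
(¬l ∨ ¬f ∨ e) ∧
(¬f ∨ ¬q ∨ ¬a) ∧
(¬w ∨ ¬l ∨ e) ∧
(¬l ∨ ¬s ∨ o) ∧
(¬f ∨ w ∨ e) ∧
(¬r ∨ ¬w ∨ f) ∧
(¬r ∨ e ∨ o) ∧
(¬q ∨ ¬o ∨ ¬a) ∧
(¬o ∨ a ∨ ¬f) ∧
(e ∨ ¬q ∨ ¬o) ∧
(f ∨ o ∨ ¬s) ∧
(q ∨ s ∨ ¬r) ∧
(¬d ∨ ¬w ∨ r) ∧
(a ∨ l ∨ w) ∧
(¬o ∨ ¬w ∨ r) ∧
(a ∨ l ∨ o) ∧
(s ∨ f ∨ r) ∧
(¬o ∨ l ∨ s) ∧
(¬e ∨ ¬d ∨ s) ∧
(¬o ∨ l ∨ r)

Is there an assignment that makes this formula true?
Yes

Yes, the formula is satisfiable.

One satisfying assignment is: e=True, q=False, l=False, f=True, r=True, a=True, o=False, s=True, w=False, d=True

Verification: With this assignment, all 40 clauses evaluate to true.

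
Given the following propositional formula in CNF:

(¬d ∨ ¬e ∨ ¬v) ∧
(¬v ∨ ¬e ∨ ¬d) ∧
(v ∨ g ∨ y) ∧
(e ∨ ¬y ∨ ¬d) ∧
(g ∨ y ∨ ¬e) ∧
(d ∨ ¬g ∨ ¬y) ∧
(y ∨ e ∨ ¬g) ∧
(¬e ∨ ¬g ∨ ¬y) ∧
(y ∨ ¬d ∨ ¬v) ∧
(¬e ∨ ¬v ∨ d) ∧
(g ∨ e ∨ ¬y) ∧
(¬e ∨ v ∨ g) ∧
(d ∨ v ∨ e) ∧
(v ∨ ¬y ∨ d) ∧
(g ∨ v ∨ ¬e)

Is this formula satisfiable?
Yes

Yes, the formula is satisfiable.

One satisfying assignment is: v=False, y=False, e=True, d=False, g=True

Verification: With this assignment, all 15 clauses evaluate to true.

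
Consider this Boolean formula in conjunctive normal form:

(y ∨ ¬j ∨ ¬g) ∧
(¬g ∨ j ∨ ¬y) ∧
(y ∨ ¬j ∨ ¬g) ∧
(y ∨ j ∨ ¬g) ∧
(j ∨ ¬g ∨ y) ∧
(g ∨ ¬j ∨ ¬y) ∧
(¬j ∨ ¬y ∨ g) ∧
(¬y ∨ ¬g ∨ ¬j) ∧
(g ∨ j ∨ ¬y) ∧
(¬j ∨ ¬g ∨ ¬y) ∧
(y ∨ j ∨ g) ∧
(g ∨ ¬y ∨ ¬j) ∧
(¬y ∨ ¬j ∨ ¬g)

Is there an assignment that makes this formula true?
Yes

Yes, the formula is satisfiable.

One satisfying assignment is: j=True, y=False, g=False

Verification: With this assignment, all 13 clauses evaluate to true.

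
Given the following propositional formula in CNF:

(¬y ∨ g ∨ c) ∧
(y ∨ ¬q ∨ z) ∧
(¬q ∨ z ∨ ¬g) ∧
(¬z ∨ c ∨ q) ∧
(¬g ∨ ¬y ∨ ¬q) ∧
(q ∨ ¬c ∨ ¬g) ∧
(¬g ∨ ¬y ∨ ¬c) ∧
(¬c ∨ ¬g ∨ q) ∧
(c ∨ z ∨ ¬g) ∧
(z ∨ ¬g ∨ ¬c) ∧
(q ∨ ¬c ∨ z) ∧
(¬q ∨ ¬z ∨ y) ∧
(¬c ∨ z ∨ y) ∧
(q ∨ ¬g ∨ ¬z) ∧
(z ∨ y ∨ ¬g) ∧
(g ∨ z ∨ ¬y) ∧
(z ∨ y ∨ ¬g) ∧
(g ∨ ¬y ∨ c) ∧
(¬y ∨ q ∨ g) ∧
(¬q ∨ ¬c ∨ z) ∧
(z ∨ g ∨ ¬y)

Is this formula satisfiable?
Yes

Yes, the formula is satisfiable.

One satisfying assignment is: c=False, q=False, z=False, y=False, g=False

Verification: With this assignment, all 21 clauses evaluate to true.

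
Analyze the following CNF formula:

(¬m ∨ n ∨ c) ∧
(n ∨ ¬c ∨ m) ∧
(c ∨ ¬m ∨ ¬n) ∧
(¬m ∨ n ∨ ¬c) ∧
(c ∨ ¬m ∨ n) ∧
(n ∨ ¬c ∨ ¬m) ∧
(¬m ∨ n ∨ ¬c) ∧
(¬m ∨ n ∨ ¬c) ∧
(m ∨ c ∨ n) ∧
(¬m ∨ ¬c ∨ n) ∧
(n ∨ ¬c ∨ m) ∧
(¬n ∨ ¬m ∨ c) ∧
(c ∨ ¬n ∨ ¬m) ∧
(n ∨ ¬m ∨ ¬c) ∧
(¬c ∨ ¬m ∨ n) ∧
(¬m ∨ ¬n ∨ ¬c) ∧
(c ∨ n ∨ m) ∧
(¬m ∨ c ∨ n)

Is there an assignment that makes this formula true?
Yes

Yes, the formula is satisfiable.

One satisfying assignment is: c=False, m=False, n=True

Verification: With this assignment, all 18 clauses evaluate to true.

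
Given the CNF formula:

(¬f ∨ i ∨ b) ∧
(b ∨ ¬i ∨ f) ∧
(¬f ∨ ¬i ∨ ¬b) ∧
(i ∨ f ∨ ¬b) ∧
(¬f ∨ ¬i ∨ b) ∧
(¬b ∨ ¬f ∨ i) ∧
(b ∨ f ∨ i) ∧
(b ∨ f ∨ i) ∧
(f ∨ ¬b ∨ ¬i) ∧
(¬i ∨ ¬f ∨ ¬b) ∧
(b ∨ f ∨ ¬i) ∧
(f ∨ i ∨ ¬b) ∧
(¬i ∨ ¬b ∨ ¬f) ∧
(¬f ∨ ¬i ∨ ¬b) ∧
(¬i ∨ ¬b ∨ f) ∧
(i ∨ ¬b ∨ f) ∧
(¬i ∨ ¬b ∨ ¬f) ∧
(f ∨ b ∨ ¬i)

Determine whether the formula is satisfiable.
No

No, the formula is not satisfiable.

No assignment of truth values to the variables can make all 18 clauses true simultaneously.

The formula is UNSAT (unsatisfiable).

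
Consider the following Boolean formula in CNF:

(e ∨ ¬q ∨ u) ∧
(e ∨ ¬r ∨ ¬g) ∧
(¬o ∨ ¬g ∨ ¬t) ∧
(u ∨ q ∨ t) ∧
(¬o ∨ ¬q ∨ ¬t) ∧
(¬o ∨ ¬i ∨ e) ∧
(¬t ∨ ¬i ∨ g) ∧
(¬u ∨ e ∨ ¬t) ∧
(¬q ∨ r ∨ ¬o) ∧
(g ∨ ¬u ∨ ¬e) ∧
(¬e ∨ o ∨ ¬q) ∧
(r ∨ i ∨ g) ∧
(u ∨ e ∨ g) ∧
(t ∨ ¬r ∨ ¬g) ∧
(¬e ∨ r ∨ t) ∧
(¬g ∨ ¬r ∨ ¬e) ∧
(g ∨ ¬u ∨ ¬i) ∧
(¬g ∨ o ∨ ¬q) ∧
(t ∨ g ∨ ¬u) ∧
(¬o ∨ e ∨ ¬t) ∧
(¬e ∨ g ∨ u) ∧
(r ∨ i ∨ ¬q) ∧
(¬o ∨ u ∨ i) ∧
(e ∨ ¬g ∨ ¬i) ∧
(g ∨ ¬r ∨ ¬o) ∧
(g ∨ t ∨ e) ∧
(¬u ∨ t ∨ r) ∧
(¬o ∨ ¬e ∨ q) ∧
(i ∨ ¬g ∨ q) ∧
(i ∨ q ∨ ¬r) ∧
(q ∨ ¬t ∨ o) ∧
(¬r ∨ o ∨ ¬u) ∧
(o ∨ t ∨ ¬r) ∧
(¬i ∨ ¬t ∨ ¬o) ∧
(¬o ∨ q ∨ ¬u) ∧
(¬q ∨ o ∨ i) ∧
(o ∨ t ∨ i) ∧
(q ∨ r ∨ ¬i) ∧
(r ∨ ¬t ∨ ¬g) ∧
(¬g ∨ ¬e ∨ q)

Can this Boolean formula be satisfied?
No

No, the formula is not satisfiable.

No assignment of truth values to the variables can make all 40 clauses true simultaneously.

The formula is UNSAT (unsatisfiable).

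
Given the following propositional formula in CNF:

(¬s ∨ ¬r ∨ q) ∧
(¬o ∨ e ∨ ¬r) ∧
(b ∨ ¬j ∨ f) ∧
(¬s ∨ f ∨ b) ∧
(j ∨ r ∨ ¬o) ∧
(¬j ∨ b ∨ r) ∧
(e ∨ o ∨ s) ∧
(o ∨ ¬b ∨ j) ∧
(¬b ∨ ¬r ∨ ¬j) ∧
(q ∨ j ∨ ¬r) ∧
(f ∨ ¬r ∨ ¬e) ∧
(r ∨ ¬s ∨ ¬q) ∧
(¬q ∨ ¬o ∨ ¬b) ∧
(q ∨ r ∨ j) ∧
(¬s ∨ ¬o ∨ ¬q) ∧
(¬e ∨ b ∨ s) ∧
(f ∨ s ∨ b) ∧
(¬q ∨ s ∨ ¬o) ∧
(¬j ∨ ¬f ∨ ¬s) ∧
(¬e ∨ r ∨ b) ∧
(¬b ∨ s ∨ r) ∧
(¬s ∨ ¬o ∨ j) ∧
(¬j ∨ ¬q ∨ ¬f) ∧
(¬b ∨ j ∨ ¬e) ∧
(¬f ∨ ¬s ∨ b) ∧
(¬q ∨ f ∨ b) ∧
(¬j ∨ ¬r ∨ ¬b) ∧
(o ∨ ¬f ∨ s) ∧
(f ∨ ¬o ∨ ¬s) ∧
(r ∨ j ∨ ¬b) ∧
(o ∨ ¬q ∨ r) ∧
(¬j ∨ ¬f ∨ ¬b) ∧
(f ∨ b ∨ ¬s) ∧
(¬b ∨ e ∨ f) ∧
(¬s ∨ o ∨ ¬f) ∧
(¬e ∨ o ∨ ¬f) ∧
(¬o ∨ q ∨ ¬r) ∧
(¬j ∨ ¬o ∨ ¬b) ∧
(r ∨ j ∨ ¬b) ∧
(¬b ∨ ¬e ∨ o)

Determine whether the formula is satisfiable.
No

No, the formula is not satisfiable.

No assignment of truth values to the variables can make all 40 clauses true simultaneously.

The formula is UNSAT (unsatisfiable).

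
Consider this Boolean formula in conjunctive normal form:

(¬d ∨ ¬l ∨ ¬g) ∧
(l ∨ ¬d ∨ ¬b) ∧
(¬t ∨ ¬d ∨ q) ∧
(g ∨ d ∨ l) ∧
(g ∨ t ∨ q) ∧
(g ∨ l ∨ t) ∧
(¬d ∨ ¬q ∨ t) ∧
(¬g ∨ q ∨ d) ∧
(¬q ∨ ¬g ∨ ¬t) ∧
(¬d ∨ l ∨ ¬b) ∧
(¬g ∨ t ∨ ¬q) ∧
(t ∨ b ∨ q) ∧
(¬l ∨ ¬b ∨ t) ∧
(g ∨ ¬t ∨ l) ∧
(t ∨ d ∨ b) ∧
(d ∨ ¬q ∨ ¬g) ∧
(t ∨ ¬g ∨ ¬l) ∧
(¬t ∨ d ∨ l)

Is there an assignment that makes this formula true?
Yes

Yes, the formula is satisfiable.

One satisfying assignment is: q=False, d=False, g=False, l=True, t=True, b=False

Verification: With this assignment, all 18 clauses evaluate to true.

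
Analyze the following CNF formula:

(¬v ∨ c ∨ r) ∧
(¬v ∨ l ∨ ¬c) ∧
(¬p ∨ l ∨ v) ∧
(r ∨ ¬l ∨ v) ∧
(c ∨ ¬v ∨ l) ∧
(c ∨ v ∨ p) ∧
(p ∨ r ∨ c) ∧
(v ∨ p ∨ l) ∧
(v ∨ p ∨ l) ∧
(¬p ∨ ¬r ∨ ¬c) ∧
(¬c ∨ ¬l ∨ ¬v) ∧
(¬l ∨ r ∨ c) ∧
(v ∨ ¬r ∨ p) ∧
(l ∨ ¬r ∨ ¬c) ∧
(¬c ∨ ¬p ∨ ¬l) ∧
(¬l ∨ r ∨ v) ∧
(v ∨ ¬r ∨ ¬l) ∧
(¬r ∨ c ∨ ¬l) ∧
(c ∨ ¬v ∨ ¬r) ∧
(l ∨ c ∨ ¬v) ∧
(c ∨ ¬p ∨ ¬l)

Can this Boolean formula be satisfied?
No

No, the formula is not satisfiable.

No assignment of truth values to the variables can make all 21 clauses true simultaneously.

The formula is UNSAT (unsatisfiable).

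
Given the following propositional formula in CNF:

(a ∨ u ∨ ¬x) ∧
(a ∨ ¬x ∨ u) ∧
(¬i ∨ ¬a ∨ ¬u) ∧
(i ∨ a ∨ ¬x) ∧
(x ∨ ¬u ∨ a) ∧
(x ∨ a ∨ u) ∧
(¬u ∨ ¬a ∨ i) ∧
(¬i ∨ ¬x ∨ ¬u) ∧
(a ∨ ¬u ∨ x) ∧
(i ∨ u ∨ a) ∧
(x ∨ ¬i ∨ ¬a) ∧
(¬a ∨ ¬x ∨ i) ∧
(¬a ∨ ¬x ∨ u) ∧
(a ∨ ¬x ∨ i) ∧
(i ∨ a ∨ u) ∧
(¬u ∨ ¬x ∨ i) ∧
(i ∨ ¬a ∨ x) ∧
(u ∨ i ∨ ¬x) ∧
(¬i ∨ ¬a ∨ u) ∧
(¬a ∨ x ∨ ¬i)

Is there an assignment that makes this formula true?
No

No, the formula is not satisfiable.

No assignment of truth values to the variables can make all 20 clauses true simultaneously.

The formula is UNSAT (unsatisfiable).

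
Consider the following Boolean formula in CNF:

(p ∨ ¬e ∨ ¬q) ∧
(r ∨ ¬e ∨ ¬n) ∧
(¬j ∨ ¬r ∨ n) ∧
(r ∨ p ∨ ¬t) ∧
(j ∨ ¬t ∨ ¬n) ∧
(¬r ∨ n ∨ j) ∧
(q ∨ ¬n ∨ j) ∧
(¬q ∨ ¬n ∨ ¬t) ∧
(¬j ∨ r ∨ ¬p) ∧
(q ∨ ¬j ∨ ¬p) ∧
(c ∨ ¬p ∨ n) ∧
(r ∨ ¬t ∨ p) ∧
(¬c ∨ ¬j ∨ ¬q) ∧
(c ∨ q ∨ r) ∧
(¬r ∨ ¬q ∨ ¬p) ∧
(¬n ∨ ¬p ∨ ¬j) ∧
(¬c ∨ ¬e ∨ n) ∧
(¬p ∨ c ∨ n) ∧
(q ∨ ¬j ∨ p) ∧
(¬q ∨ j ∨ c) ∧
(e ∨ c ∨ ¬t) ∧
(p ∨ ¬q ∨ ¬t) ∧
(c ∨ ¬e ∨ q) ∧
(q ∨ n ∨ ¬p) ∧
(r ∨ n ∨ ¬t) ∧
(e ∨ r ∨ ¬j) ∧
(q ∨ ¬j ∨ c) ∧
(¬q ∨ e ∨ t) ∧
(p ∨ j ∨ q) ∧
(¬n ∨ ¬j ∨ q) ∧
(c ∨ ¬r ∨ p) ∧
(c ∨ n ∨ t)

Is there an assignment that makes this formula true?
No

No, the formula is not satisfiable.

No assignment of truth values to the variables can make all 32 clauses true simultaneously.

The formula is UNSAT (unsatisfiable).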